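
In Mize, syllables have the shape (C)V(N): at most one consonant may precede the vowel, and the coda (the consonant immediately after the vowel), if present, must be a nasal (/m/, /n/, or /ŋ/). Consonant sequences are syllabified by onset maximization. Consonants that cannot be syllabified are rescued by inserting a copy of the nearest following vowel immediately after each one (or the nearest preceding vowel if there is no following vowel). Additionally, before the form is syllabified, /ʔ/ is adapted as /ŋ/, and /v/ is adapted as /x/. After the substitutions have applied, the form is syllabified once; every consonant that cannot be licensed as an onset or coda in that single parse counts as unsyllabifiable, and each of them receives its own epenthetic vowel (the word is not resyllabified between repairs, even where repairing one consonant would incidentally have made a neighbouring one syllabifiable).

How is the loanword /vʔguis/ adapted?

Substitution: /v/ → /x/, /ʔ/ → /ŋ/, giving /xŋguis/.
Under (C)V(N), the unsyllabifiable consonants are /x/, /ŋ/, /s/ (only a nasal (/m/, /n/, or /ŋ/) is licensed in coda position; onsets are limited to one consonant).
Each unlicensed consonant becomes the onset of a new syllable: /x/ → /xu/, /ŋ/ → /ŋu/, /s/ → /si/.

xuŋuguisi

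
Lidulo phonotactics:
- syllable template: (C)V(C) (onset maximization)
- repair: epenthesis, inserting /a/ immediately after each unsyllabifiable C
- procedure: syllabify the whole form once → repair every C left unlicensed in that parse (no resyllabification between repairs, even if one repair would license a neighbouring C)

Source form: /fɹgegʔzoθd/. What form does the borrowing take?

faɹagegʔazoθda

Syllabifying with onset maximization leaves /f/, /ɹ/, /ʔ/, /d/ stranded (at most one coda consonant is licensed; onsets are limited to one consonant).
Each unlicensed consonant becomes the onset of a new syllable: /f/ → /fa/, /ɹ/ → /ɹa/, /ʔ/ → /ʔa/, /d/ → /da/.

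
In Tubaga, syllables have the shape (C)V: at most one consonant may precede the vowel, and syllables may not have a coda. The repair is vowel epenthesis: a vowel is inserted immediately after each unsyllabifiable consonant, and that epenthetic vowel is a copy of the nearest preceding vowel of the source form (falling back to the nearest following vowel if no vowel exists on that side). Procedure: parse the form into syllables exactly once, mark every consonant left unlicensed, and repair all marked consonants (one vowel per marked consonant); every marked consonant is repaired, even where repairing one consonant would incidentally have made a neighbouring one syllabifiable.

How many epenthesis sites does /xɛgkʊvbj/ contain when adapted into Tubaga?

4

The unsyllabifiable consonants are /g/, /v/, /b/, /j/; each receives one epenthetic vowel.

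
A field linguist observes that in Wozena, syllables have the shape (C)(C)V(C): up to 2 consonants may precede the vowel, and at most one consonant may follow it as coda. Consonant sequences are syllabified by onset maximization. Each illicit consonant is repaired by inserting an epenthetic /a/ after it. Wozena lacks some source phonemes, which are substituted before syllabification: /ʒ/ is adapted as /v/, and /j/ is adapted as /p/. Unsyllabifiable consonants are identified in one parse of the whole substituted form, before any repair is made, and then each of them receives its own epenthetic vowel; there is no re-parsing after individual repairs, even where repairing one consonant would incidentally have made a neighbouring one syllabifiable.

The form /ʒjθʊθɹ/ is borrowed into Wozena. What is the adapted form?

Substitution: /ʒ/ → /v/, /j/ → /p/, giving /vpθʊθɹ/.
Syllabifying with onset maximization leaves /v/, /ɹ/ stranded (at most one coda consonant is licensed; onsets may contain at most 2 consonants).
Each unlicensed consonant becomes the onset of a new syllable: /v/ → /va/, /ɹ/ → /ɹa/.

vapθʊθɹa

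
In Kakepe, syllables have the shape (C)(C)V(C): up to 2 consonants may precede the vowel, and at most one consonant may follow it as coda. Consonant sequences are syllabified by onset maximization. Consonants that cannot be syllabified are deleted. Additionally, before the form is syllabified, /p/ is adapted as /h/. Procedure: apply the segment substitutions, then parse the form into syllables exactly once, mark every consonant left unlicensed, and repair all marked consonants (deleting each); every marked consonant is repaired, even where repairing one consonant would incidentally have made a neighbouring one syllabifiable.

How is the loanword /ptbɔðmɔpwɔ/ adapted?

tbɔðmɔhwɔ

Substitution: /p/ → /h/, giving /htbɔðmɔhwɔ/.
Under (C)(C)V(C), the unsyllabifiable consonants are /h/ (at most one coda consonant is licensed; onsets may contain at most 2 consonants).
Deletion applies to /h/.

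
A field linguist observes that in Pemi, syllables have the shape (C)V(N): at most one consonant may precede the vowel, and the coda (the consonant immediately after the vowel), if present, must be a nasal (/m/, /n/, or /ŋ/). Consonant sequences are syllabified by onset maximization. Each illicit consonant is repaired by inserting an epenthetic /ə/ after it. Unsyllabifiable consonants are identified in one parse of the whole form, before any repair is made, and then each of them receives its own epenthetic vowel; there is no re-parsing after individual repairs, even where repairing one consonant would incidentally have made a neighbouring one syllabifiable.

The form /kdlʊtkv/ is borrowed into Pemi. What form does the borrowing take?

kədəlʊtəkəvə

Syllabifying with onset maximization leaves /k/, /d/, /t/, /k/, /v/ stranded (only a nasal (/m/, /n/, or /ŋ/) is licensed in coda position; onsets are limited to one consonant).
Each unlicensed consonant becomes the onset of a new syllable: /k/ → /kə/, /d/ → /də/, /t/ → /tə/, /k/ → /kə/, /v/ → /və/.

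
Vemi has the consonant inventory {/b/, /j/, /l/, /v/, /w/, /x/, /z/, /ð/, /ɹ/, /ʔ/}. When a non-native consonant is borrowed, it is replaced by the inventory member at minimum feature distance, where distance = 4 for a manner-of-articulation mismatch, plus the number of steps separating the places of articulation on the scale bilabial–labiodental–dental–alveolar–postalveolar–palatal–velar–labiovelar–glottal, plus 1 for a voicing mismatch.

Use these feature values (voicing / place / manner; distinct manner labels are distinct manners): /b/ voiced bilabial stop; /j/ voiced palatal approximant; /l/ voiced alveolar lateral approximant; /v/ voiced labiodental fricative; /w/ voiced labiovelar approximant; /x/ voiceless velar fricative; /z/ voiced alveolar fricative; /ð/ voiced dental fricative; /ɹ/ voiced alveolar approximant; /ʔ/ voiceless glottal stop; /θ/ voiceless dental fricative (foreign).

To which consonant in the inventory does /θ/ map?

ð

/ð/ is closest: same manner (fricative), place distance 0 (dental→dental), voicing differs (+1); total 1. Next closest is /v/ at distance 2.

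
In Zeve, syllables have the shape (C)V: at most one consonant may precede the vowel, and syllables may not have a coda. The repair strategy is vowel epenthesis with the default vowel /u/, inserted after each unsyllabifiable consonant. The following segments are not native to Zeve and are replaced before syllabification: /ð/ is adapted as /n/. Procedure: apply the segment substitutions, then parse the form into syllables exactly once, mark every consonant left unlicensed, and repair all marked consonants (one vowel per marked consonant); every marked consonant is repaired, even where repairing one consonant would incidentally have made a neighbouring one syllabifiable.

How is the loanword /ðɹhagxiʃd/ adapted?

nuɹuhaguxiʃudu

Substitution: /ð/ → /n/, giving /nɹhagxiʃd/.
Syllabifying with onset maximization leaves /n/, /ɹ/, /g/, /ʃ/, /d/ stranded (no codas are permitted; onsets are limited to one consonant).
Epenthesis after each stranded consonant: /n/ → /nu/, /ɹ/ → /ɹu/, /g/ → /gu/, /ʃ/ → /ʃu/, /d/ → /du/.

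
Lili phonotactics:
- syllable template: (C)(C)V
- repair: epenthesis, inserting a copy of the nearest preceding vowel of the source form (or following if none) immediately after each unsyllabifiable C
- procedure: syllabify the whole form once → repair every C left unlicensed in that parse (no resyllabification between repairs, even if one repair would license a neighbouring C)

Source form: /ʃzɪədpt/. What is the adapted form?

ʃzɪədəpətə

The consonants /d/, /p/, /t/ cannot be parsed into a legal (C)(C)V syllable (no codas are permitted; onsets may contain at most 2 consonants).
Inserting the epenthetic vowel yields /d/ → /də/, /p/ → /pə/, /t/ → /tə/.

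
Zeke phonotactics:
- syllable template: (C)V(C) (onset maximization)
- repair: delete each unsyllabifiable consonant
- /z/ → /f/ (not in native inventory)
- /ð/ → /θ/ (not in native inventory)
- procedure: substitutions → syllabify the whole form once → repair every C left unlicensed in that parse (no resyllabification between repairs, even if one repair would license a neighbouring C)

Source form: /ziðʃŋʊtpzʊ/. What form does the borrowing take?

fiθŋʊtfʊ

Substitution: /z/ → /f/, /ð/ → /θ/, giving /fiθʃŋʊtpfʊ/.
Syllabifying with onset maximization leaves /ʃ/, /p/ stranded (at most one coda consonant is licensed; onsets are limited to one consonant).
Deleting the stranded consonants removes /ʃ/, /p/.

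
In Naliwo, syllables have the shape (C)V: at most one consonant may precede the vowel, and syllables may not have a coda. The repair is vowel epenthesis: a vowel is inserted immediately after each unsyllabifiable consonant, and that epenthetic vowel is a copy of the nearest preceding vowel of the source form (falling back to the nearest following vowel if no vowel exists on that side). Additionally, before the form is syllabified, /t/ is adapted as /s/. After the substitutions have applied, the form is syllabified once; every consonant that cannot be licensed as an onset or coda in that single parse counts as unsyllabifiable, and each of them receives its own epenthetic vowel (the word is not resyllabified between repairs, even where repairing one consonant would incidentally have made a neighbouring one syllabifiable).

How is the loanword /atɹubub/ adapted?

asaɹububu

Substitution: /t/ → /s/, giving /asɹubub/.
Syllabifying with onset maximization leaves /s/, /b/ stranded (no codas are permitted; onsets are limited to one consonant).
Epenthesis after each stranded consonant: /s/ → /sa/, /b/ → /bu/.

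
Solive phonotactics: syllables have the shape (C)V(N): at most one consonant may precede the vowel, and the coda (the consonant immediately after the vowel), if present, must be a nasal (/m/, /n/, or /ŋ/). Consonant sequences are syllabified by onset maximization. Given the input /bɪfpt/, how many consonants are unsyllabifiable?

3

The consonants /f/, /p/, /t/ cannot be parsed into a legal (C)V(N) syllable (only a nasal (/m/, /n/, or /ŋ/) is licensed in coda position; onsets are limited to one consonant).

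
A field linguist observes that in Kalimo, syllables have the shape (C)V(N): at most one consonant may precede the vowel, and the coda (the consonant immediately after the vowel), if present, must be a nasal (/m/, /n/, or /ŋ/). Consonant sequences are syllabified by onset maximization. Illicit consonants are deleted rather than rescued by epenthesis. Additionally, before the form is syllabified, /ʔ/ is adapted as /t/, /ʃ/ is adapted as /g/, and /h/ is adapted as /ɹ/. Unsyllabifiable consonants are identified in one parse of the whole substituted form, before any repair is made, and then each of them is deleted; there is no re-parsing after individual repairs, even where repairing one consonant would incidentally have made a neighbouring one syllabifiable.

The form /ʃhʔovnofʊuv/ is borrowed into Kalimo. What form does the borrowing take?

Substitution: /ʃ/ → /g/, /h/ → /ɹ/, /ʔ/ → /t/, giving /gɹtovnofʊuv/.
Syllabifying with onset maximization leaves /g/, /ɹ/, /v/, /v/ stranded (only a nasal (/m/, /n/, or /ŋ/) is licensed in coda position; onsets are limited to one consonant).
Deletion applies to /g/, /ɹ/, /v/, /v/.

tonofʊu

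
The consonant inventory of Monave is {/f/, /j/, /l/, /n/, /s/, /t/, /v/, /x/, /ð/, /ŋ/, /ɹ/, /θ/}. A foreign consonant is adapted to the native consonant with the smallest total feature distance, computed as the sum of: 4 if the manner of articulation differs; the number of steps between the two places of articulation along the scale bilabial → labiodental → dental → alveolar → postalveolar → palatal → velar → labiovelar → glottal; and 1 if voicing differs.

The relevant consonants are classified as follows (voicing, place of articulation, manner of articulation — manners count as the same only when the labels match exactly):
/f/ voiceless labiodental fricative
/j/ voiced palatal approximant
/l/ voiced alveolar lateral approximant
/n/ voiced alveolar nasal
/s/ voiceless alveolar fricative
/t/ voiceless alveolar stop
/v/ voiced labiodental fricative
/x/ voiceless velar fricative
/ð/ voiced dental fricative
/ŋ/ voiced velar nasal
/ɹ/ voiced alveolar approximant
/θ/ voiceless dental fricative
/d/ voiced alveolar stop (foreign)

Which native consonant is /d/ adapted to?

t

/t/ is closest: same manner (stop), place distance 0 (alveolar→alveolar), voicing differs (+1); total 1. Next closest is /l/ at distance 4.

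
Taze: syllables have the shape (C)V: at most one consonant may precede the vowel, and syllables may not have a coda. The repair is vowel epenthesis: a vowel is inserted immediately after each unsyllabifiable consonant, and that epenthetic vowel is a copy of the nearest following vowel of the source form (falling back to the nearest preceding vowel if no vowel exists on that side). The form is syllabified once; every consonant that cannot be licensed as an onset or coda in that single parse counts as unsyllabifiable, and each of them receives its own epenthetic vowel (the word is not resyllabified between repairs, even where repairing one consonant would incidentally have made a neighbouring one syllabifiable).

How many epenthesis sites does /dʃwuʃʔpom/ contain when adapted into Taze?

The unsyllabifiable consonants are /d/, /ʃ/, /ʃ/, /ʔ/, /m/; each receives one epenthetic vowel.

5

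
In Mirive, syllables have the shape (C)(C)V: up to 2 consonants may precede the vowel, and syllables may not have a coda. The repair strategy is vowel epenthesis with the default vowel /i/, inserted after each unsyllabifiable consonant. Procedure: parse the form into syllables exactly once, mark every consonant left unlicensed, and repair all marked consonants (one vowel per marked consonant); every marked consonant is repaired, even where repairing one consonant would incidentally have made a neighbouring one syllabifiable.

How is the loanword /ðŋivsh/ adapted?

ðŋivisihi

Under (C)(C)V, the unsyllabifiable consonants are /v/, /s/, /h/ (no codas are permitted; onsets may contain at most 2 consonants).
Epenthesis after each stranded consonant: /v/ → /vi/, /s/ → /si/, /h/ → /hi/.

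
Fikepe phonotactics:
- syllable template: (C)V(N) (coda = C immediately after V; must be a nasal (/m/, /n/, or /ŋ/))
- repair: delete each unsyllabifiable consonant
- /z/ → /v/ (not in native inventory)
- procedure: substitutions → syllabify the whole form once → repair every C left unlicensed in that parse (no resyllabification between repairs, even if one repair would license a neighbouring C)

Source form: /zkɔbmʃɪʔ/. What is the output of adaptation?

kɔʃɪ

Substitution: /z/ → /v/, giving /vkɔbmʃɪʔ/.
Syllabifying with onset maximization leaves /v/, /b/, /m/, /ʔ/ stranded (only a nasal (/m/, /n/, or /ŋ/) is licensed in coda position; onsets are limited to one consonant).
Deleting the stranded consonants removes /v/, /b/, /m/, /ʔ/.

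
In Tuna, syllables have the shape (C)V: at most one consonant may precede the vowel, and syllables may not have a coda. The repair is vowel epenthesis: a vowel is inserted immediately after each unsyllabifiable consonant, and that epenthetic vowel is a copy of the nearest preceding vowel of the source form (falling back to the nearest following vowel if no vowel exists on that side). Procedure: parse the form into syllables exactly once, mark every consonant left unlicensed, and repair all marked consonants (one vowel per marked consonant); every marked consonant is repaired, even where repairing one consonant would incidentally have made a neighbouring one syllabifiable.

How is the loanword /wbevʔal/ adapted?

webeveʔala

Under (C)V, the unsyllabifiable consonants are /w/, /v/, /l/ (no codas are permitted; onsets are limited to one consonant).
Each unlicensed consonant becomes the onset of a new syllable: /w/ → /we/, /v/ → /ve/, /l/ → /la/.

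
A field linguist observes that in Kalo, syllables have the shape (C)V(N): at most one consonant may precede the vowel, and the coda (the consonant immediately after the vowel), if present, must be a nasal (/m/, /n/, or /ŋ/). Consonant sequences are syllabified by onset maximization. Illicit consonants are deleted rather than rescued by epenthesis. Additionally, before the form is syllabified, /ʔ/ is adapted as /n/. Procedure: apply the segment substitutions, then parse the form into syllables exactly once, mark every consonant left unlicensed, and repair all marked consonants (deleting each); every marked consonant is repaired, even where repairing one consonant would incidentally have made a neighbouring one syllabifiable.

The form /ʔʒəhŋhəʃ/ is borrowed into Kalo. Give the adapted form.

Substitution: /ʔ/ → /n/, giving /nʒəhŋhəʃ/.
Syllabifying with onset maximization leaves /n/, /h/, /ŋ/, /ʃ/ stranded (only a nasal (/m/, /n/, or /ŋ/) is licensed in coda position; onsets are limited to one consonant).
Deletion applies to /n/, /h/, /ŋ/, /ʃ/.

ʒəhə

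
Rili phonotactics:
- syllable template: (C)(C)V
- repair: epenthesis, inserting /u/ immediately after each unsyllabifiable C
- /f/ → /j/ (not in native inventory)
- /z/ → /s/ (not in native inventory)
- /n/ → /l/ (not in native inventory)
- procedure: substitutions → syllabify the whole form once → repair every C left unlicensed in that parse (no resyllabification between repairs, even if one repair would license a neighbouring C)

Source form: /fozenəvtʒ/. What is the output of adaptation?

Substitution: /f/ → /j/, /z/ → /s/, /n/ → /l/, giving /joseləvtʒ/.
The consonants /v/, /t/, /ʒ/ cannot be parsed into a legal (C)(C)V syllable (no codas are permitted; onsets may contain at most 2 consonants).
Inserting the epenthetic vowel yields /v/ → /vu/, /t/ → /tu/, /ʒ/ → /ʒu/.

joseləvutuʒu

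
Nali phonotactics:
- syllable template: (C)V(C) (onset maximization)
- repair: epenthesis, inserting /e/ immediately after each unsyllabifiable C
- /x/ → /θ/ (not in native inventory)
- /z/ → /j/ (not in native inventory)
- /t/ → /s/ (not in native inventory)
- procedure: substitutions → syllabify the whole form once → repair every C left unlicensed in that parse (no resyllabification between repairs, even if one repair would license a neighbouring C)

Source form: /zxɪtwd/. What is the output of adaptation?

jeθɪswede

Substitution: /z/ → /j/, /x/ → /θ/, /t/ → /s/, giving /jθɪswd/.
The consonants /j/, /w/, /d/ cannot be parsed into a legal (C)V(C) syllable (at most one coda consonant is licensed; onsets are limited to one consonant).
Epenthesis after each stranded consonant: /j/ → /je/, /w/ → /we/, /d/ → /de/.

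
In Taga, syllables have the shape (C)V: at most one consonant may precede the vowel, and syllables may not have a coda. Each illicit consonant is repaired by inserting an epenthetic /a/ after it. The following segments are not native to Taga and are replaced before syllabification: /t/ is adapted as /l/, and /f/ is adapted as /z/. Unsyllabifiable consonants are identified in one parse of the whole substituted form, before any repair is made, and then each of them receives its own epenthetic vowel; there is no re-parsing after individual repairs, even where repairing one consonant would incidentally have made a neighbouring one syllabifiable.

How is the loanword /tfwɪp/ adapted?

Substitution: /t/ → /l/, /f/ → /z/, giving /lzwɪp/.
Under (C)V, the unsyllabifiable consonants are /l/, /z/, /p/ (no codas are permitted; onsets are limited to one consonant).
Each unlicensed consonant becomes the onset of a new syllable: /l/ → /la/, /z/ → /za/, /p/ → /pa/.

lazawɪpa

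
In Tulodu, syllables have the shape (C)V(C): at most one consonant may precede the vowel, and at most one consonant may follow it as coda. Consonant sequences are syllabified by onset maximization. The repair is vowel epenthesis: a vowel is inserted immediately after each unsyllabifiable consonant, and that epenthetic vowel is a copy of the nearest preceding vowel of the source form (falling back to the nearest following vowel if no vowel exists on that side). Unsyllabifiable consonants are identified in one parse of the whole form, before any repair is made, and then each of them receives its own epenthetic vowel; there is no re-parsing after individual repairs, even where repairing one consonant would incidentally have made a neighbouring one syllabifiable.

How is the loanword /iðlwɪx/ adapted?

iðliwɪx

Under (C)V(C), the unsyllabifiable consonants are /l/ (at most one coda consonant is licensed; onsets are limited to one consonant).
Epenthesis after each stranded consonant: /l/ → /li/.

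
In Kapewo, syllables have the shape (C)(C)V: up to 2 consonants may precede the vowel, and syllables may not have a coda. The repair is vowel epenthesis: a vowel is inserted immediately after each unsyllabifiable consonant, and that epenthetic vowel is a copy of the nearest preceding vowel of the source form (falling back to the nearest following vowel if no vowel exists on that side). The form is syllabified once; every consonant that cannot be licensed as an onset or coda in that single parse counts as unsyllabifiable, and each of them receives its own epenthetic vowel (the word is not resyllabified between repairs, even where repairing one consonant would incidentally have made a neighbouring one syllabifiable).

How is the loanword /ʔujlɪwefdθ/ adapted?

ʔujlɪwefedeθe

Syllabifying with onset maximization leaves /f/, /d/, /θ/ stranded (no codas are permitted; onsets may contain at most 2 consonants).
Epenthesis after each stranded consonant: /f/ → /fe/, /d/ → /de/, /θ/ → /θe/.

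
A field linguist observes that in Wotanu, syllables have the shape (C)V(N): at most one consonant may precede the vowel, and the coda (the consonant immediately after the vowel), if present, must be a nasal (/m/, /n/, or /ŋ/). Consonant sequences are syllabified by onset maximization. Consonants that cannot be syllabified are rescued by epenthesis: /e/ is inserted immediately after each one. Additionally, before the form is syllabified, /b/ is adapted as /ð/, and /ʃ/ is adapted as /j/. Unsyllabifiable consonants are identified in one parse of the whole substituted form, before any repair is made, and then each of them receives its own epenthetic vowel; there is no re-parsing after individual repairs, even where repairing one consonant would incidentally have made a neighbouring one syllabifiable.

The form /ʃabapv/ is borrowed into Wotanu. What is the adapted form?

jaðapeve

Substitution: /ʃ/ → /j/, /b/ → /ð/, giving /jaðapv/.
Under (C)V(N), the unsyllabifiable consonants are /p/, /v/ (only a nasal (/m/, /n/, or /ŋ/) is licensed in coda position; onsets are limited to one consonant).
Each unlicensed consonant becomes the onset of a new syllable: /p/ → /pe/, /v/ → /ve/.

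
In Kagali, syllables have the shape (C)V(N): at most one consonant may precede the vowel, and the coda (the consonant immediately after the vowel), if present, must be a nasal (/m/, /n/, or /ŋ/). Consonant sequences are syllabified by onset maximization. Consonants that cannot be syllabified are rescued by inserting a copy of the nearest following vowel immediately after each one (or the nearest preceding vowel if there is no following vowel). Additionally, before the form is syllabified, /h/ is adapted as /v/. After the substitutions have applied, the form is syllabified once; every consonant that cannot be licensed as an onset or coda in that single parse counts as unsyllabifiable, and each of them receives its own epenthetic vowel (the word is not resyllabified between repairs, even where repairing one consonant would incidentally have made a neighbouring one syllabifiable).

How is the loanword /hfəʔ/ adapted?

Substitution: /h/ → /v/, giving /vfəʔ/.
The consonants /v/, /ʔ/ cannot be parsed into a legal (C)V(N) syllable (only a nasal (/m/, /n/, or /ŋ/) is licensed in coda position; onsets are limited to one consonant).
Each unlicensed consonant becomes the onset of a new syllable: /v/ → /və/, /ʔ/ → /ʔə/.

vəfəʔə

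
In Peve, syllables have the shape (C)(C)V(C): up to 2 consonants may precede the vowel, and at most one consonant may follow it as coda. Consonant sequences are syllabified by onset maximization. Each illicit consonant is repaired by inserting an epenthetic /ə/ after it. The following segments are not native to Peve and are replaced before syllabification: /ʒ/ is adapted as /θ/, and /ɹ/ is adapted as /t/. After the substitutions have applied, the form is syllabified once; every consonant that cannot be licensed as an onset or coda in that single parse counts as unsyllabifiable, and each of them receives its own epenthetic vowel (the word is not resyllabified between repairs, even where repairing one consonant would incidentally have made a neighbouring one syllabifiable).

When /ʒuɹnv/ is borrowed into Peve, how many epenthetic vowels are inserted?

2

After substitution the input is /θutnv/.
The unsyllabifiable consonants are /n/, /v/; each receives one epenthetic vowel.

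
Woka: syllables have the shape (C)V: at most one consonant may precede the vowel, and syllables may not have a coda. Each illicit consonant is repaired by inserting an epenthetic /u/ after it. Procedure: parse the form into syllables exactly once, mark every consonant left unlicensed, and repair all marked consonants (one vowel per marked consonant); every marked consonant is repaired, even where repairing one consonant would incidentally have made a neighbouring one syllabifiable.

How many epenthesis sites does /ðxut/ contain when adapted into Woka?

The unsyllabifiable consonants are /ð/, /t/; each receives one epenthetic vowel.

2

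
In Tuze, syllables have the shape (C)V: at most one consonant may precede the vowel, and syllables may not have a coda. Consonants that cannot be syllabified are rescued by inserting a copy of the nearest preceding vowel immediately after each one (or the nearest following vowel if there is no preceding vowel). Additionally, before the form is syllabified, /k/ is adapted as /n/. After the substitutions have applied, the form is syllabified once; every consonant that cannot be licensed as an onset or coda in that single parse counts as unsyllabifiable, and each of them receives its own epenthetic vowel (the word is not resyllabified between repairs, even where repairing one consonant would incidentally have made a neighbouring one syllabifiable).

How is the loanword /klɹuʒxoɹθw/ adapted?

Substitution: /k/ → /n/, giving /nlɹuʒxoɹθw/.
Syllabifying with onset maximization leaves /n/, /l/, /ʒ/, /ɹ/, /θ/, /w/ stranded (no codas are permitted; onsets are limited to one consonant).
Epenthesis after each stranded consonant: /n/ → /nu/, /l/ → /lu/, /ʒ/ → /ʒu/, /ɹ/ → /ɹo/, /θ/ → /θo/, /w/ → /wo/.

nuluɹuʒuxoɹoθowo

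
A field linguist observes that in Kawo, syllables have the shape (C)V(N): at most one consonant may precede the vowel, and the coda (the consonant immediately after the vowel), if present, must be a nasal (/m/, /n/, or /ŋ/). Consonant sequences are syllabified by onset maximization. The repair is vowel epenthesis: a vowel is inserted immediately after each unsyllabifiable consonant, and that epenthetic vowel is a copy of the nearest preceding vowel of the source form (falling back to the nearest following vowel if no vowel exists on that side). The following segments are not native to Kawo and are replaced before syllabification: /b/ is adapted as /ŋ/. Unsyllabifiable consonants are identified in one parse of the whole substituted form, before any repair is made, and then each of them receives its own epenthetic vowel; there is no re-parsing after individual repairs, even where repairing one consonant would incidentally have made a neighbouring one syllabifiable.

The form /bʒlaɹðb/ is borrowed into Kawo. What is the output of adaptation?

ŋaʒalaɹaðaŋa

Substitution: /b/ → /ŋ/, giving /ŋʒlaɹðŋ/.
Under (C)V(N), the unsyllabifiable consonants are /ŋ/, /ʒ/, /ɹ/, /ð/, /ŋ/ (only a nasal (/m/, /n/, or /ŋ/) is licensed in coda position; onsets are limited to one consonant).
Inserting the epenthetic vowel yields /ŋ/ → /ŋa/, /ʒ/ → /ʒa/, /ɹ/ → /ɹa/, /ð/ → /ða/, /ŋ/ → /ŋa/.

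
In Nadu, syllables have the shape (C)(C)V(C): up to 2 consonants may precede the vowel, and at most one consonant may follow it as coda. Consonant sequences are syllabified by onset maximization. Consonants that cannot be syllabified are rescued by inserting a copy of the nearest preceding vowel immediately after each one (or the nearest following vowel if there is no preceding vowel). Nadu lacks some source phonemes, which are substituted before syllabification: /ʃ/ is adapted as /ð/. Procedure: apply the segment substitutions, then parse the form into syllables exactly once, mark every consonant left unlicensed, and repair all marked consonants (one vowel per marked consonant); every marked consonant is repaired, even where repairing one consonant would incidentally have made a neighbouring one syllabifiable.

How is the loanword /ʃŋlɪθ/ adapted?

ðɪŋlɪθ

Substitution: /ʃ/ → /ð/, giving /ðŋlɪθ/.
Under (C)(C)V(C), the unsyllabifiable consonants are /ð/ (at most one coda consonant is licensed; onsets may contain at most 2 consonants).
Each unlicensed consonant becomes the onset of a new syllable: /ð/ → /ðɪ/.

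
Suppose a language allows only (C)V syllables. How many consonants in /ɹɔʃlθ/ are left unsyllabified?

The consonants /ʃ/, /l/, /θ/ cannot be parsed into a legal (C)V syllable (no codas are permitted; onsets are limited to one consonant).

3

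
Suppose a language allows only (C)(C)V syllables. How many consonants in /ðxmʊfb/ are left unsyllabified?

3

Under (C)(C)V, the unsyllabifiable consonants are /ð/, /f/, /b/ (no codas are permitted; onsets may contain at most 2 consonants).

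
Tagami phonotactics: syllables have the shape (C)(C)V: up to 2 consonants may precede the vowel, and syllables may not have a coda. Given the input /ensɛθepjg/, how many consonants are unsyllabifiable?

3

Under (C)(C)V, the unsyllabifiable consonants are /p/, /j/, /g/ (no codas are permitted; onsets may contain at most 2 consonants).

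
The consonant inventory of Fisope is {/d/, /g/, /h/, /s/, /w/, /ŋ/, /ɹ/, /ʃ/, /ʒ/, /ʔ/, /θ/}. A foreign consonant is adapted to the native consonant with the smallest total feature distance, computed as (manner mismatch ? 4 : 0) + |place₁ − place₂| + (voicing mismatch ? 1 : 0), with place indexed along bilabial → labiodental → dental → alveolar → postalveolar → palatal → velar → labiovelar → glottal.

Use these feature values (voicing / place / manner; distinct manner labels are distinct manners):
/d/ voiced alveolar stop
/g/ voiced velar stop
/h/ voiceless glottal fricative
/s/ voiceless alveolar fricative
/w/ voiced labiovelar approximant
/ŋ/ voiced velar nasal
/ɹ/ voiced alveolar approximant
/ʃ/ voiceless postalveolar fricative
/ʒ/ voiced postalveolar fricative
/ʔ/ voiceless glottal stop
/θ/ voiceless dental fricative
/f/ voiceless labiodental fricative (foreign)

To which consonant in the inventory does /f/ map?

/θ/ is closest: same manner (fricative), place distance 1 (labiodental→dental), same voicing; total 1. Next closest is /s/ at distance 2.

θ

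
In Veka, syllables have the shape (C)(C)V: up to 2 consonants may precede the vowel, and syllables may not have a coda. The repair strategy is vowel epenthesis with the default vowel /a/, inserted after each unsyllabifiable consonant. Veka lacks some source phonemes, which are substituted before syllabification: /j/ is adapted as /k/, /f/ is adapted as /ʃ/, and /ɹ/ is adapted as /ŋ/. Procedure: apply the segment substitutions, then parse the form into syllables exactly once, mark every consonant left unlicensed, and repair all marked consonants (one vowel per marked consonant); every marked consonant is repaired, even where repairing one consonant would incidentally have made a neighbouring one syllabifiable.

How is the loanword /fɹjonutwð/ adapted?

ʃaŋkonutawaða

Substitution: /f/ → /ʃ/, /ɹ/ → /ŋ/, /j/ → /k/, giving /ʃŋkonutwð/.
The consonants /ʃ/, /t/, /w/, /ð/ cannot be parsed into a legal (C)(C)V syllable (no codas are permitted; onsets may contain at most 2 consonants).
Epenthesis after each stranded consonant: /ʃ/ → /ʃa/, /t/ → /ta/, /w/ → /wa/, /ð/ → /ða/.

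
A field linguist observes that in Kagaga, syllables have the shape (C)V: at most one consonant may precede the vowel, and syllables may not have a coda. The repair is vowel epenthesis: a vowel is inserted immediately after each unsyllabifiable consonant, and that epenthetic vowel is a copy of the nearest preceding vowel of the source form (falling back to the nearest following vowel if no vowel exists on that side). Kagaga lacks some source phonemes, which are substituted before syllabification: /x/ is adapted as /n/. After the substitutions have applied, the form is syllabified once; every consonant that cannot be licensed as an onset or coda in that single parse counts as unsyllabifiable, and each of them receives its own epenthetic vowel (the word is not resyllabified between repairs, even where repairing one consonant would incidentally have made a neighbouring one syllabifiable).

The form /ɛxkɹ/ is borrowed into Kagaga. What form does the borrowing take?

Substitution: /x/ → /n/, giving /ɛnkɹ/.
Syllabifying with onset maximization leaves /n/, /k/, /ɹ/ stranded (no codas are permitted; onsets are limited to one consonant).
Each unlicensed consonant becomes the onset of a new syllable: /n/ → /nɛ/, /k/ → /kɛ/, /ɹ/ → /ɹɛ/.

ɛnɛkɛɹɛ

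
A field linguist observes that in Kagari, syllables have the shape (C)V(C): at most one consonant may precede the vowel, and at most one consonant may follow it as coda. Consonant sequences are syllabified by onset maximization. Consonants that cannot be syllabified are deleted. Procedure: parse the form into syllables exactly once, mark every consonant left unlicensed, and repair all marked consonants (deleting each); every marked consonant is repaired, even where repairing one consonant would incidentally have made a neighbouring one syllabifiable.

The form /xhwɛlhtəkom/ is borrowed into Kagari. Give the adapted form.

wɛltəkom

The consonants /x/, /h/, /h/ cannot be parsed into a legal (C)V(C) syllable (at most one coda consonant is licensed; onsets are limited to one consonant).
Each unlicensed consonant is deleted: /x/, /h/, /h/.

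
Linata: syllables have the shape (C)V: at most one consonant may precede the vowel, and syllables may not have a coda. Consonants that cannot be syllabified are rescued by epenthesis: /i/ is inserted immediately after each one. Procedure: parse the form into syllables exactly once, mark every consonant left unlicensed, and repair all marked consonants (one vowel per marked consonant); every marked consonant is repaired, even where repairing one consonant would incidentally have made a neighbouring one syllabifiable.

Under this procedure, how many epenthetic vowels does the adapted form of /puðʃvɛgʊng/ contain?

4

The unsyllabifiable consonants are /ð/, /ʃ/, /n/, /g/; each receives one epenthetic vowel.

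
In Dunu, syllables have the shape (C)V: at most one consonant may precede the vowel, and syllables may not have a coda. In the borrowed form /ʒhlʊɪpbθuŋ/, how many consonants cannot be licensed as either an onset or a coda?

5

Under (C)V, the unsyllabifiable consonants are /ʒ/, /h/, /p/, /b/, /ŋ/ (no codas are permitted; onsets are limited to one consonant).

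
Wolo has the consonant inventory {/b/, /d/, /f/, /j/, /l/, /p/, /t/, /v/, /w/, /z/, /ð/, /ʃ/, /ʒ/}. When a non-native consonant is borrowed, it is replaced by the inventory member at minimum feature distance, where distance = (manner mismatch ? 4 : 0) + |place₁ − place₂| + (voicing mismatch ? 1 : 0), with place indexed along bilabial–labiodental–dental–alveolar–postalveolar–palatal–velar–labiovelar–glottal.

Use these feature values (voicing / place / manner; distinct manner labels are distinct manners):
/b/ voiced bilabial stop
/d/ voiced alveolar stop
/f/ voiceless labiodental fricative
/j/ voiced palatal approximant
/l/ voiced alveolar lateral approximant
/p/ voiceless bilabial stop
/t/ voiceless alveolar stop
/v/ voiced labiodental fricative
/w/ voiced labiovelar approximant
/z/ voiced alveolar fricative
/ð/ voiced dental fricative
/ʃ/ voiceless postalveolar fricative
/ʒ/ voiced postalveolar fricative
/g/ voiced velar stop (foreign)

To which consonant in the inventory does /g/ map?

d

/d/ is closest: same manner (stop), place distance 3 (velar→alveolar), same voicing; total 3. Next closest is /t/ at distance 4.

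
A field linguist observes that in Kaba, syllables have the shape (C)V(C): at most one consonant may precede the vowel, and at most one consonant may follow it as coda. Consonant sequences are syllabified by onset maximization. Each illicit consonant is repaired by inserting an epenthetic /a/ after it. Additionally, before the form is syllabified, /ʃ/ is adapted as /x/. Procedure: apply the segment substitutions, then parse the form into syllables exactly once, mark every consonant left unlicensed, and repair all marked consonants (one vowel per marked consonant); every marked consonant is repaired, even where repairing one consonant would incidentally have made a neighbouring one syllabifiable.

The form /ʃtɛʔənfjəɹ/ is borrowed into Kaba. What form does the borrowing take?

Substitution: /ʃ/ → /x/, giving /xtɛʔənfjəɹ/.
The consonants /x/, /f/ cannot be parsed into a legal (C)V(C) syllable (at most one coda consonant is licensed; onsets are limited to one consonant).
Epenthesis after each stranded consonant: /x/ → /xa/, /f/ → /fa/.

xatɛʔənfajəɹ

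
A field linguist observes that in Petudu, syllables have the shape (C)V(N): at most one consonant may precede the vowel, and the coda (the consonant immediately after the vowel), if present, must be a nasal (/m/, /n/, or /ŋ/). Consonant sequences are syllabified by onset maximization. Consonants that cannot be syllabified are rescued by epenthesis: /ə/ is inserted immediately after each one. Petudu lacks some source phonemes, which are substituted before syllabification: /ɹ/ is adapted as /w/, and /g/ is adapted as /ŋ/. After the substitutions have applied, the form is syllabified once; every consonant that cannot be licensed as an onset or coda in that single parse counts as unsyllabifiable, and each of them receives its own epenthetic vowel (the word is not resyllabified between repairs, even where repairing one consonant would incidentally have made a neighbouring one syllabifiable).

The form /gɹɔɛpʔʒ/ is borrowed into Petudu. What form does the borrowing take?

ŋəwɔɛpəʔəʒə

Substitution: /g/ → /ŋ/, /ɹ/ → /w/, giving /ŋwɔɛpʔʒ/.
Syllabifying with onset maximization leaves /ŋ/, /p/, /ʔ/, /ʒ/ stranded (only a nasal (/m/, /n/, or /ŋ/) is licensed in coda position; onsets are limited to one consonant).
Epenthesis after each stranded consonant: /ŋ/ → /ŋə/, /p/ → /pə/, /ʔ/ → /ʔə/, /ʒ/ → /ʒə/.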